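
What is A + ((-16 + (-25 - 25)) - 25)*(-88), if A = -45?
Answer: 7963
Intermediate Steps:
A + ((-16 + (-25 - 25)) - 25)*(-88) = -45 + ((-16 + (-25 - 25)) - 25)*(-88) = -45 + ((-16 - 50) - 25)*(-88) = -45 + (-66 - 25)*(-88) = -45 - 91*(-88) = -45 + 8008 = 7963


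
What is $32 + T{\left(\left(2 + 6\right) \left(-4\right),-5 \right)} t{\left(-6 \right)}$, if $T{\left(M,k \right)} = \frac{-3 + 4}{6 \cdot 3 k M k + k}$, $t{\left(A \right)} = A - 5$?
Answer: $\frac{460971}{14405} \approx 32.001$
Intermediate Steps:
$t{\left(A \right)} = -5 + A$ ($t{\left(A \right)} = A - 5 = -5 + A$)
$T{\left(M,k \right)} = \frac{1}{k + 18 M k^{2}}$ ($T{\left(M,k \right)} = 1 \frac{1}{6 \cdot 3 M k k + k} = 1 \frac{1}{18 M k k + k} = 1 \frac{1}{18 M k^{2} + k} = 1 \frac{1}{k + 18 M k^{2}} = \frac{1}{k + 18 M k^{2}}$)
$32 + T{\left(\left(2 + 6\right) \left(-4\right),-5 \right)} t{\left(-6 \right)} = 32 + \frac{1}{\left(-5\right) \left(1 + 18 \left(2 + 6\right) \left(-4\right) \left(-5\right)\right)} \left(-5 - 6\right) = 32 + - \frac{1}{5 \left(1 + 18 \cdot 8 \left(-4\right) \left(-5\right)\right)} \left(-11\right) = 32 + - \frac{1}{5 \left(1 + 18 \left(-32\right) \left(-5\right)\right)} \left(-11\right) = 32 + - \frac{1}{5 \left(1 + 2880\right)} \left(-11\right) = 32 + - \frac{1}{5 \cdot 2881} \left(-11\right) = 32 + \left(- \frac{1}{5}\right) \frac{1}{2881} \left(-11\right) = 32 - - \frac{11}{14405} = 32 + \frac{11}{14405} = \frac{460971}{14405}$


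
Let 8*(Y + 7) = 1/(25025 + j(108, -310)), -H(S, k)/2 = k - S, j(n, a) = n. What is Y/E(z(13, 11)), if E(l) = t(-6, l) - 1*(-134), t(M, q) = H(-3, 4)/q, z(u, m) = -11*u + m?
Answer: -46445751/889808732 ≈ -0.052197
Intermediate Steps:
H(S, k) = -2*k + 2*S (H(S, k) = -2*(k - S) = -2*k + 2*S)
z(u, m) = m - 11*u
t(M, q) = -14/q (t(M, q) = (-2*4 + 2*(-3))/q = (-8 - 6)/q = -14/q)
E(l) = 134 - 14/l (E(l) = -14/l - 1*(-134) = -14/l + 134 = 134 - 14/l)
Y = -1407447/201064 (Y = -7 + 1/(8*(25025 + 108)) = -7 + (⅛)/25133 = -7 + (⅛)*(1/25133) = -7 + 1/201064 = -1407447/201064 ≈ -7.0000)
Y/E(z(13, 11)) = -1407447/(201064*(134 - 14/(11 - 11*13))) = -1407447/(201064*(134 - 14/(11 - 143))) = -1407447/(201064*(134 - 14/(-132))) = -1407447/(201064*(134 - 14*(-1/132))) = -1407447/(201064*(134 + 7/66)) = -1407447/(201064*8851/66) = -1407447/201064*66/8851 = -46445751/889808732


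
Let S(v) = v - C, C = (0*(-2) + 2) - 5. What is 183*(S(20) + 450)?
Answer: 86559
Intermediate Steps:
C = -3 (C = (0 + 2) - 5 = 2 - 5 = -3)
S(v) = 3 + v (S(v) = v - 1*(-3) = v + 3 = 3 + v)
183*(S(20) + 450) = 183*((3 + 20) + 450) = 183*(23 + 450) = 183*473 = 86559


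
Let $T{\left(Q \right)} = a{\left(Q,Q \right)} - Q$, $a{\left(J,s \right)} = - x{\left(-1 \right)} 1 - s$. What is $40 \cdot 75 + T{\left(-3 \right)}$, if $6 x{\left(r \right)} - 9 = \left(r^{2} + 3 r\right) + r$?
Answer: $3005$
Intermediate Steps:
$x{\left(r \right)} = \frac{3}{2} + \frac{r^{2}}{6} + \frac{2 r}{3}$ ($x{\left(r \right)} = \frac{3}{2} + \frac{\left(r^{2} + 3 r\right) + r}{6} = \frac{3}{2} + \frac{r^{2} + 4 r}{6} = \frac{3}{2} + \left(\frac{r^{2}}{6} + \frac{2 r}{3}\right) = \frac{3}{2} + \frac{r^{2}}{6} + \frac{2 r}{3}$)
$a{\left(J,s \right)} = -1 - s$ ($a{\left(J,s \right)} = - (\frac{3}{2} + \frac{\left(-1\right)^{2}}{6} + \frac{2}{3} \left(-1\right)) 1 - s = - (\frac{3}{2} + \frac{1}{6} \cdot 1 - \frac{2}{3}) 1 - s = - (\frac{3}{2} + \frac{1}{6} - \frac{2}{3}) 1 - s = \left(-1\right) 1 \cdot 1 - s = \left(-1\right) 1 - s = -1 - s$)
$T{\left(Q \right)} = -1 - 2 Q$ ($T{\left(Q \right)} = \left(-1 - Q\right) - Q = -1 - 2 Q$)
$40 \cdot 75 + T{\left(-3 \right)} = 40 \cdot 75 - -5 = 3000 + \left(-1 + 6\right) = 3000 + 5 = 3005$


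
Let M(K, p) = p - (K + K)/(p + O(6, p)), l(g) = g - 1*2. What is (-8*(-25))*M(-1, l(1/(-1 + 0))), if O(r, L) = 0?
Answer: -2200/3 ≈ -733.33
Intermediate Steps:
l(g) = -2 + g (l(g) = g - 2 = -2 + g)
M(K, p) = p - 2*K/p (M(K, p) = p - (K + K)/(p + 0) = p - 2*K/p)
(-8*(-25))*M(-1, l(1/(-1 + 0))) = (-8*(-25))*((-2 + 1/(-1 + 0)) - 2*(-1)/(-2 + 1/(-1 + 0))) = 200*((-2 + 1/(-1)) - 2*(-1)/(-2 + 1/(-1))) = 200*((-2 - 1) - 2*(-1)/(-2 - 1)) = 200*(-3 - 2*(-1)/(-3)) = 200*(-3 - 2*(-1)*(-⅓)) = 200*(-3 - ⅔) = 200*(-11/3) = -2200/3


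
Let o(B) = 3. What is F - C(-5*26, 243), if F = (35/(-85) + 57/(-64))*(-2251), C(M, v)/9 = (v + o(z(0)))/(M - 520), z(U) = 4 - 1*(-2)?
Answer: 1037846191/353600 ≈ 2935.1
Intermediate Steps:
z(U) = 6 (z(U) = 4 + 2 = 6)
C(M, v) = 9*(3 + v)/(-520 + M) (C(M, v) = 9*((v + 3)/(M - 520)) = 9*((3 + v)/(-520 + M)) = 9*(3 + v)/(-520 + M))
F = 3189667/1088 (F = (35*(-1/85) + 57*(-1/64))*(-2251) = (-7/17 - 57/64)*(-2251) = -1417/1088*(-2251) = 3189667/1088 ≈ 2931.7)
F - C(-5*26, 243) = 3189667/1088 - 9*(3 + 243)/(-520 - 5*26) = 3189667/1088 - 9*246/(-520 - 130) = 3189667/1088 - 9*246/(-650) = 3189667/1088 - 9*(-1)*246/650 = 3189667/1088 - 1*(-1107/325) = 3189667/1088 + 1107/325 = 1037846191/353600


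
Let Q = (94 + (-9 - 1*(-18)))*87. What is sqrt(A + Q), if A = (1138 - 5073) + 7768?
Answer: sqrt(12794) ≈ 113.11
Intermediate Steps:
A = 3833 (A = -3935 + 7768 = 3833)
Q = 8961 (Q = (94 + (-9 + 18))*87 = (94 + 9)*87 = 103*87 = 8961)
sqrt(A + Q) = sqrt(3833 + 8961) = sqrt(12794)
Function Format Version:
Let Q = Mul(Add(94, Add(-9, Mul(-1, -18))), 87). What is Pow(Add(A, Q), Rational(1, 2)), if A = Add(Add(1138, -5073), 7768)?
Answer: Pow(12794, Rational(1, 2)) ≈ 113.11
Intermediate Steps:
A = 3833 (A = Add(-3935, 7768) = 3833)
Q = 8961 (Q = Mul(Add(94, Add(-9, 18)), 87) = Mul(Add(94, 9), 87) = Mul(103, 87) = 8961)
Pow(Add(A, Q), Rational(1, 2)) = Pow(Add(3833, 8961), Rational(1, 2)) = Pow(12794, Rational(1, 2))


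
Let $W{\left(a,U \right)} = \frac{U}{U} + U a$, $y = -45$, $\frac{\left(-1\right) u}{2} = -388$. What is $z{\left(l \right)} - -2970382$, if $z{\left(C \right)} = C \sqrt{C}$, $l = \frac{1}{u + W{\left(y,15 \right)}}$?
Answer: $2970382 + \frac{\sqrt{102}}{10404} \approx 2.9704 \cdot 10^{6}$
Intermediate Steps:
$u = 776$ ($u = \left(-2\right) \left(-388\right) = 776$)
$W{\left(a,U \right)} = 1 + U a$
$l = \frac{1}{102}$ ($l = \frac{1}{776 + \left(1 + 15 \left(-45\right)\right)} = \frac{1}{776 + \left(1 - 675\right)} = \frac{1}{776 - 674} = \frac{1}{102} \approx 0.0098039$)
$z{\left(C \right)} = C^{\frac{3}{2}}$
$z{\left(l \right)} - -2970382 = \left(\frac{1}{102}\right)^{\frac{3}{2}} - -2970382 = \frac{\sqrt{102}}{10404} + 2970382 = 2970382 + \frac{\sqrt{102}}{10404}$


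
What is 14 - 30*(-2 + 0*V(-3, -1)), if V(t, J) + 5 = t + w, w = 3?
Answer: 74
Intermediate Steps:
V(t, J) = -2 + t (V(t, J) = -5 + (t + 3) = -5 + (3 + t) = -2 + t)
14 - 30*(-2 + 0*V(-3, -1)) = 14 - 30*(-2 + 0*(-2 - 3)) = 14 - 30*(-2 + 0*(-5)) = 14 - 30*(-2 + 0) = 14 - 30*(-2) = 14 + 60 = 74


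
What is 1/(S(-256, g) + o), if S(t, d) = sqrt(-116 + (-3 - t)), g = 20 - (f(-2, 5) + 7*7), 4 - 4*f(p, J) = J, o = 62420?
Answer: 62420/3896256263 - sqrt(137)/3896256263 ≈ 1.6017e-5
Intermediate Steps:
f(p, J) = 1 - J/4
g = -115/4 (g = 20 - ((1 - 1/4*5) + 7*7) = 20 - ((1 - 5/4) + 49) = 20 - (-1/4 + 49) = 20 - 1*195/4 = 20 - 195/4 = -115/4 ≈ -28.750)
S(t, d) = sqrt(-119 - t)
1/(S(-256, g) + o) = 1/(sqrt(-119 - 1*(-256)) + 62420) = 1/(sqrt(-119 + 256) + 62420) = 1/(sqrt(137) + 62420) = 1/(62420 + sqrt(137))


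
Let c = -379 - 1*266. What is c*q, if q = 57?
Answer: -36765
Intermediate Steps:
c = -645 (c = -379 - 266 = -645)
c*q = -645*57 = -36765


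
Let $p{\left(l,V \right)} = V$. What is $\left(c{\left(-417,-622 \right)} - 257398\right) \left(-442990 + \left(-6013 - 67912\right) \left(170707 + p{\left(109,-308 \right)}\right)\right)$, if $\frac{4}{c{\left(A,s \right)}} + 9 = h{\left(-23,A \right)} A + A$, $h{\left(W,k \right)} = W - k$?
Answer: $\frac{133529033041707328535}{41181} \approx 3.2425 \cdot 10^{15}$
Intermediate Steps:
$c{\left(A,s \right)} = \frac{4}{-9 + A + A \left(-23 - A\right)}$ ($c{\left(A,s \right)} = \frac{4}{-9 + \left(\left(-23 - A\right) A + A\right)} = \frac{4}{-9 + \left(A \left(-23 - A\right) + A\right)} = \frac{4}{-9 + \left(A + A \left(-23 - A\right)\right)} = \frac{4}{-9 + A + A \left(-23 - A\right)}$)
$\left(c{\left(-417,-622 \right)} - 257398\right) \left(-442990 + \left(-6013 - 67912\right) \left(170707 + p{\left(109,-308 \right)}\right)\right) = \left(- \frac{4}{9 - -417 - 417 \left(23 - 417\right)} - 257398\right) \left(-442990 + \left(-6013 - 67912\right) \left(170707 - 308\right)\right) = \left(- \frac{4}{9 + 417 - -164298} - 257398\right) \left(-442990 - 12596746075\right) = \left(- \frac{4}{9 + 417 + 164298} - 257398\right) \left(-442990 - 12596746075\right) = \left(- \frac{4}{164724} - 257398\right) \left(-12597189065\right) = \left(\left(-4\right) \frac{1}{164724} - 257398\right) \left(-12597189065\right) = \left(- \frac{1}{41181} - 257398\right) \left(-12597189065\right) = \left(- \frac{10599907039}{41181}\right) \left(-12597189065\right) = \frac{133529033041707328535}{41181}$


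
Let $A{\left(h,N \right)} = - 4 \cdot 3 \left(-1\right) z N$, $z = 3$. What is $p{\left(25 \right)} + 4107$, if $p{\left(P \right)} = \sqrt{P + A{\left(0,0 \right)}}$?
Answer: $4112$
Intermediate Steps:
$A{\left(h,N \right)} = 36 N$ ($A{\left(h,N \right)} = - 4 \cdot 3 \left(-1\right) 3 N = - 4 \left(\left(-3\right) 3\right) N = \left(-4\right) \left(-9\right) N = 36 N$)
$p{\left(P \right)} = \sqrt{P}$ ($p{\left(P \right)} = \sqrt{P + 36 \cdot 0} = \sqrt{P + 0} = \sqrt{P}$)
$p{\left(25 \right)} + 4107 = \sqrt{25} + 4107 = 5 + 4107 = 4112$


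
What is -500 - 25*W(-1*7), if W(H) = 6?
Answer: -650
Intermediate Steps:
-500 - 25*W(-1*7) = -500 - 25*6 = -500 - 150 = -650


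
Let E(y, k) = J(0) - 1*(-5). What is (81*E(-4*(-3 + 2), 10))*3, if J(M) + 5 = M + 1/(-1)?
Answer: -243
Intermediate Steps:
J(M) = -6 + M (J(M) = -5 + (M + 1/(-1)) = -5 + (M - 1) = -5 + (-1 + M) = -6 + M)
E(y, k) = -1 (E(y, k) = (-6 + 0) - 1*(-5) = -6 + 5 = -1)
(81*E(-4*(-3 + 2), 10))*3 = (81*(-1))*3 = -81*3 = -243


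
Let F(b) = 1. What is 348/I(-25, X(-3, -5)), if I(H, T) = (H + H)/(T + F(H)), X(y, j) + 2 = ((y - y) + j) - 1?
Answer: 1218/25 ≈ 48.720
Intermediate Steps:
X(y, j) = -3 + j (X(y, j) = -2 + (((y - y) + j) - 1) = -2 + ((0 + j) - 1) = -2 + (j - 1) = -2 + (-1 + j) = -3 + j)
I(H, T) = 2*H/(1 + T) (I(H, T) = (H + H)/(T + 1) = (2*H)/(1 + T) = 2*H/(1 + T))
348/I(-25, X(-3, -5)) = 348/((2*(-25)/(1 + (-3 - 5)))) = 348/((2*(-25)/(1 - 8))) = 348/((2*(-25)/(-7))) = 348/((2*(-25)*(-⅐))) = 348/(50/7) = 348*(7/50) = 1218/25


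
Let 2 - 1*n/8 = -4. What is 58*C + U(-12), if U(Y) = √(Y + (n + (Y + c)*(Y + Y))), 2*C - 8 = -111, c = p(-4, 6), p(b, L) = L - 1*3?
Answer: -2987 + 6*√7 ≈ -2971.1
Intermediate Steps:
p(b, L) = -3 + L (p(b, L) = L - 3 = -3 + L)
c = 3 (c = -3 + 6 = 3)
n = 48 (n = 16 - 8*(-4) = 16 + 32 = 48)
C = -103/2 (C = 4 + (½)*(-111) = 4 - 111/2 = -103/2 ≈ -51.500)
U(Y) = √(48 + Y + 2*Y*(3 + Y)) (U(Y) = √(Y + (48 + (Y + 3)*(Y + Y))) = √(Y + (48 + (3 + Y)*(2*Y))) = √(Y + (48 + 2*Y*(3 + Y))) = √(48 + Y + 2*Y*(3 + Y)))
58*C + U(-12) = 58*(-103/2) + √(48 + 2*(-12)² + 7*(-12)) = -2987 + √(48 + 2*144 - 84) = -2987 + √(48 + 288 - 84) = -2987 + √252 = -2987 + 6*√7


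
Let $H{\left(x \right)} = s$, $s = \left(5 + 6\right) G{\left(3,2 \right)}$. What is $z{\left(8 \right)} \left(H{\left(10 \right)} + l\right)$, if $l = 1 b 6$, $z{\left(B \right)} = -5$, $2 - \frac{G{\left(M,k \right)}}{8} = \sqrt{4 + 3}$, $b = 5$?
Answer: $-1030 + 440 \sqrt{7} \approx 134.13$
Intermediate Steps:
$G{\left(M,k \right)} = 16 - 8 \sqrt{7}$ ($G{\left(M,k \right)} = 16 - 8 \sqrt{4 + 3} = 16 - 8 \sqrt{7}$)
$s = 176 - 88 \sqrt{7}$ ($s = \left(5 + 6\right) \left(16 - 8 \sqrt{7}\right) = 11 \left(16 - 8 \sqrt{7}\right) = 176 - 88 \sqrt{7} \approx -56.826$)
$H{\left(x \right)} = 176 - 88 \sqrt{7}$
$l = 30$ ($l = 1 \cdot 5 \cdot 6 = 5 \cdot 6 = 30$)
$z{\left(8 \right)} \left(H{\left(10 \right)} + l\right) = - 5 \left(\left(176 - 88 \sqrt{7}\right) + 30\right) = - 5 \left(206 - 88 \sqrt{7}\right) = -1030 + 440 \sqrt{7}$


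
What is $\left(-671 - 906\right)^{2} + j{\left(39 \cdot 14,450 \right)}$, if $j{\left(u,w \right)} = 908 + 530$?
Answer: $2488367$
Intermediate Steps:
$j{\left(u,w \right)} = 1438$
$\left(-671 - 906\right)^{2} + j{\left(39 \cdot 14,450 \right)} = \left(-671 - 906\right)^{2} + 1438 = \left(-1577\right)^{2} + 1438 = 2486929 + 1438 = 2488367$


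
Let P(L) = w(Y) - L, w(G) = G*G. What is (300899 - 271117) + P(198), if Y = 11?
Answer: 29705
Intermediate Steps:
w(G) = G**2
P(L) = 121 - L (P(L) = 11**2 - L = 121 - L)
(300899 - 271117) + P(198) = (300899 - 271117) + (121 - 1*198) = 29782 + (121 - 198) = 29782 - 77 = 29705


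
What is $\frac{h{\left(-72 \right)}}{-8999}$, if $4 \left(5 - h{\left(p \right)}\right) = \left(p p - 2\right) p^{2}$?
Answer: $\frac{6715867}{8999} \approx 746.29$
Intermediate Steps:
$h{\left(p \right)} = 5 - \frac{p^{2} \left(-2 + p^{2}\right)}{4}$ ($h{\left(p \right)} = 5 - \frac{\left(p p - 2\right) p^{2}}{4} = 5 - \frac{\left(p^{2} - 2\right) p^{2}}{4} = 5 - \frac{\left(-2 + p^{2}\right) p^{2}}{4} = 5 - \frac{p^{2} \left(-2 + p^{2}\right)}{4}$)
$\frac{h{\left(-72 \right)}}{-8999} = \frac{5 + \frac{\left(-72\right)^{2}}{2} - \frac{\left(-72\right)^{4}}{4}}{-8999} = \left(5 + \frac{1}{2} \cdot 5184 - 6718464\right) \left(- \frac{1}{8999}\right) = \left(5 + 2592 - 6718464\right) \left(- \frac{1}{8999}\right) = \left(-6715867\right) \left(- \frac{1}{8999}\right) = \frac{6715867}{8999}$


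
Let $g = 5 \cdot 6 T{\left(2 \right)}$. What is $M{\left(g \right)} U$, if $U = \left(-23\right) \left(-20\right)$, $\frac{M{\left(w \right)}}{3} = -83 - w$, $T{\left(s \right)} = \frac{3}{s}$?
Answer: $-176640$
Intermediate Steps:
$g = 45$ ($g = 5 \cdot 6 \cdot \frac{3}{2} = 30 \cdot 3 \cdot \frac{1}{2} = 30 \cdot \frac{3}{2} = 45$)
$M{\left(w \right)} = -249 - 3 w$ ($M{\left(w \right)} = 3 \left(-83 - w\right) = -249 - 3 w$)
$U = 460$
$M{\left(g \right)} U = \left(-249 - 135\right) 460 = \left(-384\right) 460 = -176640$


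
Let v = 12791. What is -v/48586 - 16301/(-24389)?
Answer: 480040687/1184963954 ≈ 0.40511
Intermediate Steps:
-v/48586 - 16301/(-24389) = -1*12791/48586 - 16301/(-24389) = -12791*1/48586 - 16301*(-1/24389) = -12791/48586 + 16301/24389 = 480040687/1184963954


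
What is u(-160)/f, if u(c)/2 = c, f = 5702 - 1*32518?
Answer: 5/419 ≈ 0.011933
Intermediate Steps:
f = -26816 (f = 5702 - 32518 = -26816)
u(c) = 2*c
u(-160)/f = (2*(-160))/(-26816) = -320*(-1/26816) = 5/419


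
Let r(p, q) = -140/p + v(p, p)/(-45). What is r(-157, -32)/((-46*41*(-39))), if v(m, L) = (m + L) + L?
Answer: 1163/7531290 ≈ 0.00015442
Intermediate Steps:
v(m, L) = m + 2*L (v(m, L) = (L + m) + L = m + 2*L)
r(p, q) = -140/p - p/15 (r(p, q) = -140/p + (p + 2*p)/(-45) = -140/p + (3*p)*(-1/45) = -140/p - p/15)
r(-157, -32)/((-46*41*(-39))) = (-140/(-157) - 1/15*(-157))/((-46*41*(-39))) = (-140*(-1/157) + 157/15)/((-1886*(-39))) = (140/157 + 157/15)/73554 = (26749/2355)*(1/73554) = 1163/7531290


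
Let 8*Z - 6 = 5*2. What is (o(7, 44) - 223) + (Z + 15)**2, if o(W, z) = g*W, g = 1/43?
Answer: 2845/43 ≈ 66.163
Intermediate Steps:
g = 1/43 ≈ 0.023256
Z = 2 (Z = 3/4 + (5*2)/8 = 3/4 + (1/8)*10 = 3/4 + 5/4 = 2)
o(W, z) = W/43
(o(7, 44) - 223) + (Z + 15)**2 = ((1/43)*7 - 223) + (2 + 15)**2 = (7/43 - 223) + 17**2 = -9582/43 + 289 = 2845/43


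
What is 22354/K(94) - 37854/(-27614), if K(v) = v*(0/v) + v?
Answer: 155210408/648929 ≈ 239.18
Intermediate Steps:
K(v) = v (K(v) = v*0 + v = 0 + v = v)
22354/K(94) - 37854/(-27614) = 22354/94 - 37854/(-27614) = 22354*(1/94) - 37854*(-1/27614) = 11177/47 + 18927/13807 = 155210408/648929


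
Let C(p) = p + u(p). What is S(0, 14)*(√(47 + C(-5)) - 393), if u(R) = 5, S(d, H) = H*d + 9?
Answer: -3537 + 9*√47 ≈ -3475.3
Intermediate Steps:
S(d, H) = 9 + H*d
C(p) = 5 + p (C(p) = p + 5 = 5 + p)
S(0, 14)*(√(47 + C(-5)) - 393) = (9 + 14*0)*(√(47 + (5 - 5)) - 393) = (9 + 0)*(√(47 + 0) - 393) = 9*(√47 - 393) = 9*(-393 + √47) = -3537 + 9*√47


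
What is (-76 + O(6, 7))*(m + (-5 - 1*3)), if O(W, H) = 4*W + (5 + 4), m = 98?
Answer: -3870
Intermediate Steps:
O(W, H) = 9 + 4*W (O(W, H) = 4*W + 9 = 9 + 4*W)
(-76 + O(6, 7))*(m + (-5 - 1*3)) = (-76 + (9 + 4*6))*(98 + (-5 - 1*3)) = (-76 + (9 + 24))*(98 + (-5 - 3)) = (-76 + 33)*(98 - 8) = -43*90 = -3870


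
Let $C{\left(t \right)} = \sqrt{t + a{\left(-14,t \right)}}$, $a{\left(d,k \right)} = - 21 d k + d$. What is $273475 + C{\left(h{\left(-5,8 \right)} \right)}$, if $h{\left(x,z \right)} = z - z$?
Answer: $273475 + i \sqrt{14} \approx 2.7348 \cdot 10^{5} + 3.7417 i$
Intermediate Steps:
$h{\left(x,z \right)} = 0$
$a{\left(d,k \right)} = d - 21 d k$ ($a{\left(d,k \right)} = - 21 d k + d = d - 21 d k$)
$C{\left(t \right)} = \sqrt{-14 + 295 t}$ ($C{\left(t \right)} = \sqrt{t - 14 \left(1 - 21 t\right)} = \sqrt{t + \left(-14 + 294 t\right)} = \sqrt{-14 + 295 t}$)
$273475 + C{\left(h{\left(-5,8 \right)} \right)} = 273475 + \sqrt{-14 + 295 \cdot 0} = 273475 + \sqrt{-14 + 0} = 273475 + \sqrt{-14} = 273475 + i \sqrt{14}$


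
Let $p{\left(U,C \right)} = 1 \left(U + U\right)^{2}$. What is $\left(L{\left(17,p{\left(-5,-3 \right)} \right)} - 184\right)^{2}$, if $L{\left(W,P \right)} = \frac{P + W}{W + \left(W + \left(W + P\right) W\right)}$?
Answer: $\frac{138469573225}{4092529} \approx 33835.0$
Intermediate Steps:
$p{\left(U,C \right)} = 4 U^{2}$ ($p{\left(U,C \right)} = 1 \left(2 U\right)^{2} = 1 \cdot 4 U^{2} = 4 U^{2}$)
$L{\left(W,P \right)} = \frac{P + W}{2 W + W \left(P + W\right)}$ ($L{\left(W,P \right)} = \frac{P + W}{W + \left(W + \left(P + W\right) W\right)} = \frac{P + W}{W + \left(W + W \left(P + W\right)\right)} = \frac{P + W}{2 W + W \left(P + W\right)}$)
$\left(L{\left(17,p{\left(-5,-3 \right)} \right)} - 184\right)^{2} = \left(\frac{4 \left(-5\right)^{2} + 17}{17 \left(2 + 4 \left(-5\right)^{2} + 17\right)} - 184\right)^{2} = \left(\frac{4 \cdot 25 + 17}{17 \left(2 + 4 \cdot 25 + 17\right)} - 184\right)^{2} = \left(\frac{100 + 17}{17 \left(2 + 100 + 17\right)} - 184\right)^{2} = \left(\frac{1}{17} \cdot \frac{1}{119} \cdot 117 - 184\right)^{2} = \left(\frac{117}{2023} - 184\right)^{2} = \left(- \frac{372115}{2023}\right)^{2} = \frac{138469573225}{4092529}$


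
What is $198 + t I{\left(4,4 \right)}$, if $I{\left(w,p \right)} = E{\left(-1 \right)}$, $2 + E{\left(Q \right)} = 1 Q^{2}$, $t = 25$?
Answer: $173$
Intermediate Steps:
$E{\left(Q \right)} = -2 + Q^{2}$ ($E{\left(Q \right)} = -2 + 1 Q^{2} = -2 + Q^{2}$)
$I{\left(w,p \right)} = -1$ ($I{\left(w,p \right)} = -2 + \left(-1\right)^{2} = -2 + 1 = -1$)
$198 + t I{\left(4,4 \right)} = 198 + 25 \left(-1\right) = 198 - 25 = 173$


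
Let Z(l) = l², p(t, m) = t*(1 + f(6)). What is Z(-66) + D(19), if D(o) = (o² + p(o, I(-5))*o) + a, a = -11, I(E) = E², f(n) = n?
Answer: 7233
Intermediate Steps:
p(t, m) = 7*t (p(t, m) = t*(1 + 6) = t*7 = 7*t)
D(o) = -11 + 8*o² (D(o) = (o² + (7*o)*o) - 11 = (o² + 7*o²) - 11 = 8*o² - 11 = -11 + 8*o²)
Z(-66) + D(19) = (-66)² + (-11 + 8*19²) = 4356 + (-11 + 8*361) = 4356 + (-11 + 2888) = 4356 + 2877 = 7233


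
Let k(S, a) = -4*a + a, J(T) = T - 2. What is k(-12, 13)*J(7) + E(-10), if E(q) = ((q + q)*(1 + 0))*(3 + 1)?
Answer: -275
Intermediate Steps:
E(q) = 8*q (E(q) = ((2*q)*1)*4 = (2*q)*4 = 8*q)
J(T) = -2 + T
k(S, a) = -3*a
k(-12, 13)*J(7) + E(-10) = (-3*13)*(-2 + 7) + 8*(-10) = -39*5 - 80 = -195 - 80 = -275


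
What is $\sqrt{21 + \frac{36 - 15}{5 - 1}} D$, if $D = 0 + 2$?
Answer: $\sqrt{105} \approx 10.247$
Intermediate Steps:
$D = 2$
$\sqrt{21 + \frac{36 - 15}{5 - 1}} D = \sqrt{21 + \frac{36 - 15}{5 - 1}} \cdot 2 = \sqrt{21 + \frac{21}{4}} \cdot 2 = \sqrt{\frac{105}{4}} \cdot 2 = \frac{\sqrt{105}}{2} \cdot 2 = \sqrt{105}$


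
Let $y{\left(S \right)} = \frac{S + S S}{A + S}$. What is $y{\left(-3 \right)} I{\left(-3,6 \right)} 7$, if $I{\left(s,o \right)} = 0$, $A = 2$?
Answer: $0$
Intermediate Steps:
$y{\left(S \right)} = \frac{S + S^{2}}{2 + S}$ ($y{\left(S \right)} = \frac{S + S S}{2 + S} = \frac{S + S^{2}}{2 + S}$)
$y{\left(-3 \right)} I{\left(-3,6 \right)} 7 = - \frac{3 \left(1 - 3\right)}{2 - 3} \cdot 0 \cdot 7 = \left(-3\right) \frac{1}{-1} \left(-2\right) 0 \cdot 7 = \left(-3\right) \left(-1\right) \left(-2\right) 0 \cdot 7 = \left(-6\right) 0 \cdot 7 = 0 \cdot 7 = 0$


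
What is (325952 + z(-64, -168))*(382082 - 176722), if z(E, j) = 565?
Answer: 67053531120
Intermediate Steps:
(325952 + z(-64, -168))*(382082 - 176722) = (325952 + 565)*(382082 - 176722) = 326517*205360 = 67053531120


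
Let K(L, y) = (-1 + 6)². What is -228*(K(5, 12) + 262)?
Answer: -65436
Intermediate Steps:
K(L, y) = 25 (K(L, y) = 5² = 25)
-228*(K(5, 12) + 262) = -228*(25 + 262) = -228*287 = -65436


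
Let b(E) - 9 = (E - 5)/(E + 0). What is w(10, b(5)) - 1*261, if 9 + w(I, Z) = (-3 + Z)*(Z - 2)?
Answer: -228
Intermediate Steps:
b(E) = 9 + (-5 + E)/E (b(E) = 9 + (E - 5)/(E + 0) = 9 + (-5 + E)/E)
w(I, Z) = -9 + (-3 + Z)*(-2 + Z) (w(I, Z) = -9 + (-3 + Z)*(Z - 2) = -9 + (-3 + Z)*(-2 + Z))
w(10, b(5)) - 1*261 = (-3 + (10 - 5/5)² - 5*(10 - 5/5)) - 1*261 = (-3 + (10 - 5*⅕)² - 5*(10 - 5*⅕)) - 261 = (-3 + (10 - 1)² - 5*(10 - 1)) - 261 = (-3 + 9² - 5*9) - 261 = (-3 + 81 - 45) - 261 = 33 - 261 = -228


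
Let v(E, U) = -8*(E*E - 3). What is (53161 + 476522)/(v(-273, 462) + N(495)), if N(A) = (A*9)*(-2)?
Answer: -176561/201706 ≈ -0.87534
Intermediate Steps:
N(A) = -18*A (N(A) = (9*A)*(-2) = -18*A)
v(E, U) = 24 - 8*E² (v(E, U) = -8*(E² - 3) = -8*(-3 + E²) = 24 - 8*E²)
(53161 + 476522)/(v(-273, 462) + N(495)) = (53161 + 476522)/((24 - 8*(-273)²) - 18*495) = 529683/((24 - 8*74529) - 8910) = 529683/((24 - 596232) - 8910) = 529683/(-596208 - 8910) = 529683/(-605118) = 529683*(-1/605118) = -176561/201706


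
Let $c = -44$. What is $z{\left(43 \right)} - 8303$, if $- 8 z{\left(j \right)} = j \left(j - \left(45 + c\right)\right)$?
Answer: $- \frac{34115}{4} \approx -8528.8$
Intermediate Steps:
$z{\left(j \right)} = - \frac{j \left(-1 + j\right)}{8}$ ($z{\left(j \right)} = - \frac{j \left(j - 1\right)}{8} = - \frac{j \left(-1 + j\right)}{8}$)
$z{\left(43 \right)} - 8303 = \frac{1}{8} \cdot 43 \left(1 - 43\right) - 8303 = \frac{1}{8} \cdot 43 \left(-42\right) - 8303 = - \frac{903}{4} - 8303 = - \frac{34115}{4}$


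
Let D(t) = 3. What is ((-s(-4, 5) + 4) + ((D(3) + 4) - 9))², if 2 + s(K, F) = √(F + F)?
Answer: (4 - √10)² ≈ 0.70178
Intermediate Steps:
s(K, F) = -2 + √2*√F (s(K, F) = -2 + √(F + F) = -2 + √(2*F) = -2 + √2*√F)
((-s(-4, 5) + 4) + ((D(3) + 4) - 9))² = ((-(-2 + √2*√5) + 4) + ((3 + 4) - 9))² = ((-(-2 + √10) + 4) + (7 - 9))² = (((2 - √10) + 4) - 2)² = ((6 - √10) - 2)² = (4 - √10)²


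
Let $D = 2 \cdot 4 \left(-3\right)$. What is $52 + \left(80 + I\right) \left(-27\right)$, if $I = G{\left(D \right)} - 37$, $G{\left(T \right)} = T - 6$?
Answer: $-299$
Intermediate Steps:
$D = -24$ ($D = 8 \left(-3\right) = -24$)
$G{\left(T \right)} = -6 + T$ ($G{\left(T \right)} = T - 6 = -6 + T$)
$I = -67$ ($I = \left(-6 - 24\right) - 37 = -30 - 37 = -67$)
$52 + \left(80 + I\right) \left(-27\right) = 52 + \left(80 - 67\right) \left(-27\right) = 52 + 13 \left(-27\right) = 52 - 351 = -299$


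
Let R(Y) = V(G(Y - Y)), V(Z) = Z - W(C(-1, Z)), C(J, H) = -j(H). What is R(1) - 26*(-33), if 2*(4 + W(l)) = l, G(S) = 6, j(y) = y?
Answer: 871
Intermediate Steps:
C(J, H) = -H
W(l) = -4 + l/2
V(Z) = 4 + 3*Z/2 (V(Z) = Z - (-4 + (-Z)/2) = Z - (-4 - Z/2) = Z + (4 + Z/2) = 4 + 3*Z/2)
R(Y) = 13 (R(Y) = 4 + (3/2)*6 = 4 + 9 = 13)
R(1) - 26*(-33) = 13 - 26*(-33) = 13 + 858 = 871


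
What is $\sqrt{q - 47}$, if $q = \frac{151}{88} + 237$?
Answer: $\frac{\sqrt{371162}}{44} \approx 13.846$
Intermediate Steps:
$q = \frac{21007}{88}$ ($q = 151 \cdot \frac{1}{88} + 237 = \frac{151}{88} + 237 = \frac{21007}{88} \approx 238.72$)
$\sqrt{q - 47} = \sqrt{\frac{21007}{88} - 47} = \sqrt{\frac{16871}{88}} = \frac{\sqrt{371162}}{44}$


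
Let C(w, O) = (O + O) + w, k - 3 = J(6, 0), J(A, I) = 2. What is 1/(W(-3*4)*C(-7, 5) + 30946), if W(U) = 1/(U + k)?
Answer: 7/216619 ≈ 3.2315e-5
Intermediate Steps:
k = 5 (k = 3 + 2 = 5)
C(w, O) = w + 2*O (C(w, O) = 2*O + w = w + 2*O)
W(U) = 1/(5 + U) (W(U) = 1/(U + 5) = 1/(5 + U))
1/(W(-3*4)*C(-7, 5) + 30946) = 1/((-7 + 2*5)/(5 - 3*4) + 30946) = 1/((-7 + 10)/(5 - 12) + 30946) = 1/(3/(-7) + 30946) = 1/(-⅐*3 + 30946) = 1/(-3/7 + 30946) = 1/(216619/7) = 7/216619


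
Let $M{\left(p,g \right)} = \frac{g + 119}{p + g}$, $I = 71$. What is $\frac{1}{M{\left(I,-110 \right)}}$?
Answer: $- \frac{13}{3} \approx -4.3333$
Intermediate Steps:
$M{\left(p,g \right)} = \frac{119 + g}{g + p}$
$\frac{1}{M{\left(I,-110 \right)}} = \frac{1}{\frac{1}{-110 + 71} \left(119 - 110\right)} = \frac{1}{\frac{1}{-39} \cdot 9} = \frac{1}{\left(- \frac{1}{39}\right) 9} = \frac{1}{- \frac{3}{13}} = - \frac{13}{3}$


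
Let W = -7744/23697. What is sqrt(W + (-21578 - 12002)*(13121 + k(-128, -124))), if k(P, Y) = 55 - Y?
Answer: 4*I*sqrt(1741632731612747)/7899 ≈ 21133.0*I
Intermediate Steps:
W = -7744/23697 (W = -7744*1/23697 = -7744/23697 ≈ -0.32679)
sqrt(W + (-21578 - 12002)*(13121 + k(-128, -124))) = sqrt(-7744/23697 + (-21578 - 12002)*(13121 + (55 - 1*(-124)))) = sqrt(-7744/23697 - 33580*(13121 + (55 + 124))) = sqrt(-7744/23697 - 33580*(13121 + 179)) = sqrt(-7744/23697 - 33580*13300) = sqrt(-7744/23697 - 446614000) = sqrt(-10583411965744/23697) = 4*I*sqrt(1741632731612747)/7899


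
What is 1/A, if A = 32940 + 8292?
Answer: 1/41232 ≈ 2.4253e-5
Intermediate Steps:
A = 41232
1/A = 1/41232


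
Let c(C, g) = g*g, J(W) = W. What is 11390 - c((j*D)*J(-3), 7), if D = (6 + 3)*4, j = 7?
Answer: 11341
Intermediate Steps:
D = 36 (D = 9*4 = 36)
c(C, g) = g²
11390 - c((j*D)*J(-3), 7) = 11390 - 1*7² = 11390 - 1*49 = 11390 - 49 = 11341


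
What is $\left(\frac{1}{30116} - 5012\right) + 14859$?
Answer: $\frac{296552253}{30116} \approx 9847.0$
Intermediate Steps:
$\left(\frac{1}{30116} - 5012\right) + 14859 = - \frac{150941391}{30116} + 14859 = \frac{296552253}{30116}$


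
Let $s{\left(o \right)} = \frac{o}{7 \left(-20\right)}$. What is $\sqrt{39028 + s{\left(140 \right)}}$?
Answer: $\sqrt{39027} \approx 197.55$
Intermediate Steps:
$s{\left(o \right)} = - \frac{o}{140}$ ($s{\left(o \right)} = \frac{o}{-140} = o \left(- \frac{1}{140}\right) = - \frac{o}{140}$)
$\sqrt{39028 + s{\left(140 \right)}} = \sqrt{39028 - 1} = \sqrt{39027}$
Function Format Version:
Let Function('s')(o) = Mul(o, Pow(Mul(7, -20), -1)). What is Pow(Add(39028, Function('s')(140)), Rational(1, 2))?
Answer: Pow(39027, Rational(1, 2)) ≈ 197.55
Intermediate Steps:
Function('s')(o) = Mul(Rational(-1, 140), o) (Function('s')(o) = Mul(o, Pow(-140, -1)) = Mul(o, Rational(-1, 140)) = Mul(Rational(-1, 140), o))
Pow(Add(39028, Function('s')(140)), Rational(1, 2)) = Pow(Add(39028, Mul(Rational(-1, 140), 140)), Rational(1, 2)) = Pow(Add(39028, -1), Rational(1, 2)) = Pow(39027, Rational(1, 2))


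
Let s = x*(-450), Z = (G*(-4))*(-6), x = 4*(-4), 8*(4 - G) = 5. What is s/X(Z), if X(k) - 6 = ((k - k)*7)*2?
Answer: 1200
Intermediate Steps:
G = 27/8 (G = 4 - ⅛*5 = 4 - 5/8 = 27/8 ≈ 3.3750)
x = -16
Z = 81 (Z = ((27/8)*(-4))*(-6) = -27/2*(-6) = 81)
s = 7200 (s = -16*(-450) = 7200)
X(k) = 6 (X(k) = 6 + ((k - k)*7)*2 = 6 + (0*7)*2 = 6 + 0*2 = 6 + 0 = 6)
s/X(Z) = 7200/6 = 7200*(⅙) = 1200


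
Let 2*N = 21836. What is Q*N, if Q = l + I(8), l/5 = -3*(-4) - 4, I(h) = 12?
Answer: 567736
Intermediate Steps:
N = 10918 (N = (½)*21836 = 10918)
l = 40 (l = 5*(-3*(-4) - 4) = 5*(12 - 4) = 5*8 = 40)
Q = 52 (Q = 40 + 12 = 52)
Q*N = 52*10918 = 567736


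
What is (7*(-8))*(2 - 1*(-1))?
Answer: -168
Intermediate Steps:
(7*(-8))*(2 - 1*(-1)) = -56*(2 + 1) = -56*3 = -168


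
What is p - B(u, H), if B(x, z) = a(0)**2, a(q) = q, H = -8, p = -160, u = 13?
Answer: -160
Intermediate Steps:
B(x, z) = 0 (B(x, z) = 0**2 = 0)
p - B(u, H) = -160 - 1*0 = -160 + 0 = -160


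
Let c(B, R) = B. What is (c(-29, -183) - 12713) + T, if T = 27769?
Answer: 15027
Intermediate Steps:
(c(-29, -183) - 12713) + T = (-29 - 12713) + 27769 = -12742 + 27769 = 15027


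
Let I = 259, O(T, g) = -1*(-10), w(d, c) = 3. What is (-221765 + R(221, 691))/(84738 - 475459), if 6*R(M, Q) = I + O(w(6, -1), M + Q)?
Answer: 1330321/2344326 ≈ 0.56746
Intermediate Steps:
O(T, g) = 10
R(M, Q) = 269/6 (R(M, Q) = (259 + 10)/6 = (⅙)*269 = 269/6)
(-221765 + R(221, 691))/(84738 - 475459) = (-221765 + 269/6)/(84738 - 475459) = -1330321/6/(-390721) = -1330321/6*(-1/390721) = 1330321/2344326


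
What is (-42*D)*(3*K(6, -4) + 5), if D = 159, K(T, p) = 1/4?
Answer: -76797/2 ≈ -38399.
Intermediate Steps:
K(T, p) = 1/4
(-42*D)*(3*K(6, -4) + 5) = (-42*159)*(3*(1/4) + 5) = -6678*(3/4 + 5) = -6678*23/4 = -76797/2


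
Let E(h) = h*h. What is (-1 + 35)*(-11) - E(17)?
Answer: -663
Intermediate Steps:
E(h) = h**2
(-1 + 35)*(-11) - E(17) = (-1 + 35)*(-11) - 1*17**2 = 34*(-11) - 1*289 = -374 - 289 = -663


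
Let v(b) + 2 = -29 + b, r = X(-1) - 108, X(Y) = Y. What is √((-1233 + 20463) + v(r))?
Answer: √19090 ≈ 138.17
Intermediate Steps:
r = -109 (r = -1 - 108 = -109)
v(b) = -31 + b (v(b) = -2 + (-29 + b) = -31 + b)
√((-1233 + 20463) + v(r)) = √((-1233 + 20463) + (-31 - 109)) = √(19230 - 140) = √19090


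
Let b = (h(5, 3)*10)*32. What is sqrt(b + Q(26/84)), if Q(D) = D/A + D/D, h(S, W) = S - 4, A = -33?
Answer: sqrt(68513522)/462 ≈ 17.916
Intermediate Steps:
h(S, W) = -4 + S
Q(D) = 1 - D/33 (Q(D) = D/(-33) + D/D = D*(-1/33) + 1 = -D/33 + 1 = 1 - D/33)
b = 320 (b = ((-4 + 5)*10)*32 = (1*10)*32 = 10*32 = 320)
sqrt(b + Q(26/84)) = sqrt(320 + (1 - 26/(33*84))) = sqrt(320 + (1 - 1/33*13/42)) = sqrt(320 + (1 - 13/1386)) = sqrt(320 + 1373/1386) = sqrt(444893/1386) = sqrt(68513522)/462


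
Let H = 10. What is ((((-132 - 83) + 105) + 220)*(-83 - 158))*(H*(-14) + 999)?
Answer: -22772090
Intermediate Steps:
((((-132 - 83) + 105) + 220)*(-83 - 158))*(H*(-14) + 999) = ((((-132 - 83) + 105) + 220)*(-83 - 158))*(10*(-14) + 999) = (((-215 + 105) + 220)*(-241))*(-140 + 999) = ((-110 + 220)*(-241))*859 = (110*(-241))*859 = -26510*859 = -22772090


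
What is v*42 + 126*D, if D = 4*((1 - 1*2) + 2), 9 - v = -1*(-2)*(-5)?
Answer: 1302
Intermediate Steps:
v = 19 (v = 9 - (-1*(-2))*(-5) = 9 - 2*(-5) = 9 - 1*(-10) = 9 + 10 = 19)
D = 4 (D = 4*((1 - 2) + 2) = 4*(-1 + 2) = 4*1 = 4)
v*42 + 126*D = 19*42 + 126*4 = 798 + 504 = 1302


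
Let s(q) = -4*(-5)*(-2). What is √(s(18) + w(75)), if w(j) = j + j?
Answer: √110 ≈ 10.488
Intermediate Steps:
w(j) = 2*j
s(q) = -40 (s(q) = 20*(-2) = -40)
√(s(18) + w(75)) = √(-40 + 2*75) = √(-40 + 150) = √110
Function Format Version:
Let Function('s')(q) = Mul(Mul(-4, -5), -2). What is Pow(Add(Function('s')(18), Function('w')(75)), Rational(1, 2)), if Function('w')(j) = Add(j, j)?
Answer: Pow(110, Rational(1, 2)) ≈ 10.488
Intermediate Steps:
Function('w')(j) = Mul(2, j)
Function('s')(q) = -40 (Function('s')(q) = Mul(20, -2) = -40)
Pow(Add(Function('s')(18), Function('w')(75)), Rational(1, 2)) = Pow(Add(-40, Mul(2, 75)), Rational(1, 2)) = Pow(Add(-40, 150), Rational(1, 2)) = Pow(110, Rational(1, 2))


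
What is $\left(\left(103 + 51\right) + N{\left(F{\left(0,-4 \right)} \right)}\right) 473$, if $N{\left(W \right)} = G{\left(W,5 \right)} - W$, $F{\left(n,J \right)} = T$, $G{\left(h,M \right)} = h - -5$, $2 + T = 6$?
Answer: $75207$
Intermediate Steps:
$T = 4$ ($T = -2 + 6 = 4$)
$G{\left(h,M \right)} = 5 + h$ ($G{\left(h,M \right)} = h + 5 = 5 + h$)
$F{\left(n,J \right)} = 4$
$N{\left(W \right)} = 5$ ($N{\left(W \right)} = \left(5 + W\right) - W = 5$)
$\left(\left(103 + 51\right) + N{\left(F{\left(0,-4 \right)} \right)}\right) 473 = \left(\left(103 + 51\right) + 5\right) 473 = \left(154 + 5\right) 473 = 159 \cdot 473 = 75207$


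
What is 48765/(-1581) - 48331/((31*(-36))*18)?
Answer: -9711613/341496 ≈ -28.438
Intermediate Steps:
48765/(-1581) - 48331/((31*(-36))*18) = 48765*(-1/1581) - 48331/((-1116*18)) = -16255/527 - 48331/(-20088) = -16255/527 - 48331*(-1/20088) = -16255/527 + 48331/20088 = -9711613/341496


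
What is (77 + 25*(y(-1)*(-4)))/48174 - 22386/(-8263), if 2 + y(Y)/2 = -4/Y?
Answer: 1075754215/398061762 ≈ 2.7025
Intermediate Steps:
y(Y) = -4 - 8/Y (y(Y) = -4 + 2*(-4/Y) = -4 - 8/Y)
(77 + 25*(y(-1)*(-4)))/48174 - 22386/(-8263) = (77 + 25*((-4 - 8/(-1))*(-4)))/48174 - 22386/(-8263) = (77 + 25*((-4 - 8*(-1))*(-4)))*(1/48174) - 22386*(-1/8263) = (77 + 25*((-4 + 8)*(-4)))*(1/48174) + 22386/8263 = (77 + 25*(4*(-4)))*(1/48174) + 22386/8263 = (77 + 25*(-16))*(1/48174) + 22386/8263 = (77 - 400)*(1/48174) + 22386/8263 = -323*1/48174 + 22386/8263 = -323/48174 + 22386/8263 = 1075754215/398061762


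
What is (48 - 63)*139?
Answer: -2085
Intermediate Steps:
(48 - 63)*139 = -15*139 = -2085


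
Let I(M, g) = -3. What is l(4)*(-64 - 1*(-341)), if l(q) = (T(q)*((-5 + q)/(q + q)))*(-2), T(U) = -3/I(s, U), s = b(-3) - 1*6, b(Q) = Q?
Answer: 277/4 ≈ 69.250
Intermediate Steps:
s = -9 (s = -3 - 1*6 = -3 - 6 = -9)
T(U) = 1 (T(U) = -3/(-3) = -3*(-1/3) = 1)
l(q) = -(-5 + q)/q (l(q) = (1*((-5 + q)/(q + q)))*(-2) = (1*((-5 + q)/((2*q))))*(-2) = (1*((-5 + q)*(1/(2*q))))*(-2) = (1*((-5 + q)/(2*q)))*(-2) = ((-5 + q)/(2*q))*(-2) = -(-5 + q)/q)
l(4)*(-64 - 1*(-341)) = ((5 - 1*4)/4)*(-64 - 1*(-341)) = ((5 - 4)/4)*(-64 + 341) = ((1/4)*1)*277 = (1/4)*277 = 277/4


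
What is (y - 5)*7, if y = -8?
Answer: -91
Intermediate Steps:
(y - 5)*7 = (-8 - 5)*7 = -13*7 = -91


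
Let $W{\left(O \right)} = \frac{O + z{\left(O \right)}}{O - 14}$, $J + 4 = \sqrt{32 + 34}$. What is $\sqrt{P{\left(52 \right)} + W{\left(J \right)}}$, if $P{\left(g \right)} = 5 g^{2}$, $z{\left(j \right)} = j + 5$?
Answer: $\frac{\sqrt{243363 - 13522 \sqrt{66}}}{\sqrt{18 - \sqrt{66}}} \approx 116.27$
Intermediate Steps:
$J = -4 + \sqrt{66}$ ($J = -4 + \sqrt{32 + 34} = -4 + \sqrt{66} \approx 4.124$)
$z{\left(j \right)} = 5 + j$
$W{\left(O \right)} = \frac{5 + 2 O}{-14 + O}$ ($W{\left(O \right)} = \frac{O + \left(5 + O\right)}{O - 14} = \frac{5 + 2 O}{-14 + O}$)
$\sqrt{P{\left(52 \right)} + W{\left(J \right)}} = \sqrt{5 \cdot 52^{2} + \frac{5 + 2 \left(-4 + \sqrt{66}\right)}{-14 - \left(4 - \sqrt{66}\right)}} = \sqrt{5 \cdot 2704 + \frac{5 - \left(8 - 2 \sqrt{66}\right)}{-18 + \sqrt{66}}} = \sqrt{13520 + \frac{-3 + 2 \sqrt{66}}{-18 + \sqrt{66}}}$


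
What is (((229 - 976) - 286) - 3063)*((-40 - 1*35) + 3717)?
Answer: -14917632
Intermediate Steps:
(((229 - 976) - 286) - 3063)*((-40 - 1*35) + 3717) = ((-747 - 286) - 3063)*((-40 - 35) + 3717) = (-1033 - 3063)*(-75 + 3717) = -4096*3642 = -14917632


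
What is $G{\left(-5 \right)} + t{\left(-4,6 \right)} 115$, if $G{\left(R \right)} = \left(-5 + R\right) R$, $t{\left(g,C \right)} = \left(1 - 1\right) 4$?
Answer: $50$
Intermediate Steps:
$t{\left(g,C \right)} = 0$ ($t{\left(g,C \right)} = 0 \cdot 4 = 0$)
$G{\left(R \right)} = R \left(-5 + R\right)$
$G{\left(-5 \right)} + t{\left(-4,6 \right)} 115 = - 5 \left(-5 - 5\right) + 0 \cdot 115 = \left(-5\right) \left(-10\right) + 0 = 50 + 0 = 50$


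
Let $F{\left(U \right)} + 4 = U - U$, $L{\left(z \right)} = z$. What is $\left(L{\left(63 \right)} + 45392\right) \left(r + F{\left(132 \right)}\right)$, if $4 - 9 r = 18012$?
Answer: $- \frac{820190020}{9} \approx -9.1132 \cdot 10^{7}$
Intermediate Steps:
$r = - \frac{18008}{9}$ ($r = \frac{4}{9} - \frac{6004}{3} = - \frac{18008}{9} \approx -2000.9$)
$F{\left(U \right)} = -4$ ($F{\left(U \right)} = -4 + \left(U - U\right) = -4 + 0 = -4$)
$\left(L{\left(63 \right)} + 45392\right) \left(r + F{\left(132 \right)}\right) = \left(63 + 45392\right) \left(- \frac{18008}{9} - 4\right) = 45455 \left(- \frac{18044}{9}\right) = - \frac{820190020}{9}$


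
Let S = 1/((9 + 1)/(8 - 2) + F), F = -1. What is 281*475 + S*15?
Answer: 266995/2 ≈ 1.3350e+5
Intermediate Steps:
S = 3/2 (S = 1/((9 + 1)/(8 - 2) - 1) = 1/(10/6 - 1) = 1/(10*(⅙) - 1) = 1/(5/3 - 1) = 1/(⅔) = 3/2 ≈ 1.5000)
281*475 + S*15 = 281*475 + (3/2)*15 = 133475 + 45/2 = 266995/2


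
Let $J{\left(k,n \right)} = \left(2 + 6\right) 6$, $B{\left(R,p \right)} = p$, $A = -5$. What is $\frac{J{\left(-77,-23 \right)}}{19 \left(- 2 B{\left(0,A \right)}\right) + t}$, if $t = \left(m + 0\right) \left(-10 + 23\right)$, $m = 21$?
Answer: $\frac{48}{463} \approx 0.10367$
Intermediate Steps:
$J{\left(k,n \right)} = 48$ ($J{\left(k,n \right)} = 8 \cdot 6 = 48$)
$t = 273$ ($t = \left(21 + 0\right) \left(-10 + 23\right) = 21 \cdot 13 = 273$)
$\frac{J{\left(-77,-23 \right)}}{19 \left(- 2 B{\left(0,A \right)}\right) + t} = \frac{48}{19 \left(\left(-2\right) \left(-5\right)\right) + 273} = \frac{48}{19 \cdot 10 + 273} = \frac{48}{190 + 273} = \frac{48}{463}$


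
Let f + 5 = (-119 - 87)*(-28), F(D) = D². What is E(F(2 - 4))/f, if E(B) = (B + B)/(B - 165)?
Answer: -8/927843 ≈ -8.6222e-6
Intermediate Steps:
E(B) = 2*B/(-165 + B) (E(B) = (2*B)/(-165 + B) = 2*B/(-165 + B))
f = 5763 (f = -5 + (-119 - 87)*(-28) = -5 - 206*(-28) = -5 + 5768 = 5763)
E(F(2 - 4))/f = (2*(2 - 4)²/(-165 + (2 - 4)²))/5763 = (2*(-2)²/(-165 + (-2)²))*(1/5763) = (2*4/(-165 + 4))*(1/5763) = (2*4/(-161))*(1/5763) = (2*4*(-1/161))*(1/5763) = -8/161*1/5763 = -8/927843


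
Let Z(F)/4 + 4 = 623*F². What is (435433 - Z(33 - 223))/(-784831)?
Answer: 89525751/784831 ≈ 114.07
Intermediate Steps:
Z(F) = -16 + 2492*F² (Z(F) = -16 + 4*(623*F²) = -16 + 2492*F²)
(435433 - Z(33 - 223))/(-784831) = (435433 - (-16 + 2492*(33 - 223)²))/(-784831) = (435433 - (-16 + 2492*(-190)²))*(-1/784831) = (435433 - (-16 + 2492*36100))*(-1/784831) = (435433 - (-16 + 89961200))*(-1/784831) = (435433 - 1*89961184)*(-1/784831) = (435433 - 89961184)*(-1/784831) = -89525751*(-1/784831) = 89525751/784831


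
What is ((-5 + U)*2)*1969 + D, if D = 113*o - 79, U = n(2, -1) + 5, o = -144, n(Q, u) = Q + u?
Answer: -12413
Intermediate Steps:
U = 6 (U = (2 - 1) + 5 = 1 + 5 = 6)
D = -16351 (D = 113*(-144) - 79 = -16272 - 79 = -16351)
((-5 + U)*2)*1969 + D = ((-5 + 6)*2)*1969 - 16351 = (1*2)*1969 - 16351 = 2*1969 - 16351 = 3938 - 16351 = -12413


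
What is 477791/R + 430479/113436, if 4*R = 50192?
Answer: 413891322/9884687 ≈ 41.872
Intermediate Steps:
R = 12548 (R = (¼)*50192 = 12548)
477791/R + 430479/113436 = 477791/12548 + 430479/113436 = 477791*(1/12548) + 430479*(1/113436) = 477791/12548 + 47831/12604 = 413891322/9884687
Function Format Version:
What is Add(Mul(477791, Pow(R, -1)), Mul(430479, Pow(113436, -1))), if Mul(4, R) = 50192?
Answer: Rational(413891322, 9884687) ≈ 41.872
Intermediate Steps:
R = 12548 (R = Mul(Rational(1, 4), 50192) = 12548)
Add(Mul(477791, Pow(R, -1)), Mul(430479, Pow(113436, -1))) = Add(Mul(477791, Pow(12548, -1)), Mul(430479, Pow(113436, -1))) = Add(Mul(477791, Rational(1, 12548)), Mul(430479, Rational(1, 113436))) = Add(Rational(477791, 12548), Rational(47831, 12604)) = Rational(413891322, 9884687)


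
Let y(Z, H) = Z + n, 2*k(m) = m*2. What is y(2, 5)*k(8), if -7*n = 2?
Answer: 96/7 ≈ 13.714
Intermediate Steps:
n = -2/7 (n = -1/7*2 = -2/7 ≈ -0.28571)
k(m) = m (k(m) = (m*2)/2 = (2*m)/2 = m)
y(Z, H) = -2/7 + Z (y(Z, H) = Z - 2/7 = -2/7 + Z)
y(2, 5)*k(8) = (-2/7 + 2)*8 = (12/7)*8 = 96/7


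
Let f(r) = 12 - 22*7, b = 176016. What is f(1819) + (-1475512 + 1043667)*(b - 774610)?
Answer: 258499825788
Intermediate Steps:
f(r) = -142 (f(r) = 12 - 154 = -142)
f(1819) + (-1475512 + 1043667)*(b - 774610) = -142 + (-1475512 + 1043667)*(176016 - 774610) = -142 - 431845*(-598594) = -142 + 258499825930 = 258499825788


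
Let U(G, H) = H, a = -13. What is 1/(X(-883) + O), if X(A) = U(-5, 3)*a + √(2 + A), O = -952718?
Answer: -952757/907745901930 - I*√881/907745901930 ≈ -1.0496e-6 - 3.2698e-11*I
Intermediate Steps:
X(A) = -39 + √(2 + A) (X(A) = 3*(-13) + √(2 + A) = -39 + √(2 + A))
1/(X(-883) + O) = 1/((-39 + √(2 - 883)) - 952718) = 1/((-39 + √(-881)) - 952718) = 1/((-39 + I*√881) - 952718) = 1/(-952757 + I*√881)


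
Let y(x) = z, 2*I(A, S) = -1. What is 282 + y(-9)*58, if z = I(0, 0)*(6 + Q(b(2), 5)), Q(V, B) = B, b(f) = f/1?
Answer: -37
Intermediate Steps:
b(f) = f (b(f) = f*1 = f)
I(A, S) = -½ (I(A, S) = (½)*(-1) = -½)
z = -11/2 (z = -(6 + 5)/2 = -½*11 = -11/2 ≈ -5.5000)
y(x) = -11/2
282 + y(-9)*58 = 282 - 11/2*58 = 282 - 319 = -37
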